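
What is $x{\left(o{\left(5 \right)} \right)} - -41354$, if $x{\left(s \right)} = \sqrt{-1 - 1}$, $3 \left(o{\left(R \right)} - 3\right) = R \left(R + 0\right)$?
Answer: $41354 + i \sqrt{2} \approx 41354.0 + 1.4142 i$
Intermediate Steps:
$o{\left(R \right)} = 3 + \frac{R^{2}}{3}$ ($o{\left(R \right)} = 3 + \frac{R \left(R + 0\right)}{3} = 3 + \frac{R R}{3} = 3 + \frac{R^{2}}{3}$)
$x{\left(s \right)} = i \sqrt{2}$ ($x{\left(s \right)} = \sqrt{-2} = i \sqrt{2}$)
$x{\left(o{\left(5 \right)} \right)} - -41354 = i \sqrt{2} - -41354 = i \sqrt{2} + 41354 = 41354 + i \sqrt{2}$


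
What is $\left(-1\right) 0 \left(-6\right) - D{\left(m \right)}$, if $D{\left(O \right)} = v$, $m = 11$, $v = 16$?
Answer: $-16$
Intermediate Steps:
$D{\left(O \right)} = 16$
$\left(-1\right) 0 \left(-6\right) - D{\left(m \right)} = \left(-1\right) 0 \left(-6\right) - 16 = 0 \left(-6\right) - 16 = 0 - 16 = -16$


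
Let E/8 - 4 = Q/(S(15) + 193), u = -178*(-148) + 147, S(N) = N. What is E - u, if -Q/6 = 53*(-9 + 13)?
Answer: -344603/13 ≈ -26508.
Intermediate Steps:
Q = -1272 (Q = -318*(-9 + 13) = -318*4 = -6*212 = -1272)
u = 26491 (u = 26344 + 147 = 26491)
E = -220/13 (E = 32 + 8*(-1272/(15 + 193)) = 32 + 8*(-1272/208) = 32 + 8*((1/208)*(-1272)) = 32 + 8*(-159/26) = 32 - 636/13 = -220/13 ≈ -16.923)
E - u = -220/13 - 1*26491 = -220/13 - 26491 = -344603/13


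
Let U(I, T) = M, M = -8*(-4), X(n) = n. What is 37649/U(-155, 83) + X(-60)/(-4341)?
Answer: 54478743/46304 ≈ 1176.5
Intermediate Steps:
M = 32
U(I, T) = 32
37649/U(-155, 83) + X(-60)/(-4341) = 37649/32 - 60/(-4341) = 37649*(1/32) - 60*(-1/4341) = 37649/32 + 20/1447 = 54478743/46304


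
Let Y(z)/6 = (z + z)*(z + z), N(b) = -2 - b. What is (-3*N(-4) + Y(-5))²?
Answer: 352836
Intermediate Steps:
Y(z) = 24*z² (Y(z) = 6*((z + z)*(z + z)) = 6*((2*z)*(2*z)) = 6*(4*z²) = 24*z²)
(-3*N(-4) + Y(-5))² = (-3*(-2 - 1*(-4)) + 24*(-5)²)² = (-3*(-2 + 4) + 24*25)² = (-3*2 + 600)² = (-6 + 600)² = 594² = 352836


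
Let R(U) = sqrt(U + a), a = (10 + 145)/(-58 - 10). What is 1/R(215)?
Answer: 2*sqrt(245905)/14465 ≈ 0.068564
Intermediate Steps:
a = -155/68 (a = 155/(-68) = 155*(-1/68) = -155/68 ≈ -2.2794)
R(U) = sqrt(-155/68 + U) (R(U) = sqrt(U - 155/68) = sqrt(-155/68 + U))
1/R(215) = 1/(sqrt(-2635 + 1156*215)/34) = 1/(sqrt(-2635 + 248540)/34) = 1/(sqrt(245905)/34) = 2*sqrt(245905)/14465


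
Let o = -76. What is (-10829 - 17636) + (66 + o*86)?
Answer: -34935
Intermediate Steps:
(-10829 - 17636) + (66 + o*86) = (-10829 - 17636) + (66 - 76*86) = -28465 + (66 - 6536) = -28465 - 6470 = -34935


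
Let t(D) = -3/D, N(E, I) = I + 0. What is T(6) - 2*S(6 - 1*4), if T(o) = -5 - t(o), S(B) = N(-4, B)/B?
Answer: -13/2 ≈ -6.5000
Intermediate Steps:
N(E, I) = I
S(B) = 1 (S(B) = B/B = 1)
T(o) = -5 + 3/o (T(o) = -5 - (-3)/o = -5 + 3/o)
T(6) - 2*S(6 - 1*4) = (-5 + 3/6) - 2*1 = (-5 + 3*(⅙)) - 2 = (-5 + ½) - 2 = -9/2 - 2 = -13/2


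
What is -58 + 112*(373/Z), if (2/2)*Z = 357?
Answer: 3010/51 ≈ 59.020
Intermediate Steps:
Z = 357
-58 + 112*(373/Z) = -58 + 112*(373/357) = -58 + 5968/51 = 3010/51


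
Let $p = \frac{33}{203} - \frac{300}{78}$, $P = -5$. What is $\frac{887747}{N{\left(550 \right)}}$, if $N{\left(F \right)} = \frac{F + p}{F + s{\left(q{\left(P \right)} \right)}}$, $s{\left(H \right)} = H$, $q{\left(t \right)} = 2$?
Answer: $\frac{1293205911816}{1441729} \approx 8.9698 \cdot 10^{5}$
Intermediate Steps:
$p = - \frac{9721}{2639}$ ($p = 33 \cdot \frac{1}{203} - \frac{50}{13} = \frac{33}{203} - \frac{50}{13} = - \frac{9721}{2639} \approx -3.6836$)
$N{\left(F \right)} = \frac{- \frac{9721}{2639} + F}{2 + F}$ ($N{\left(F \right)} = \frac{F - \frac{9721}{2639}}{F + 2} = \frac{- \frac{9721}{2639} + F}{2 + F}$)
$\frac{887747}{N{\left(550 \right)}} = \frac{887747}{\frac{1}{2 + 550} \left(- \frac{9721}{2639} + 550\right)} = \frac{887747}{\frac{1}{552} \cdot \frac{1441729}{2639}} = \frac{887747}{\frac{1441729}{1456728}} = 887747 \cdot \frac{1456728}{1441729} = \frac{1293205911816}{1441729}$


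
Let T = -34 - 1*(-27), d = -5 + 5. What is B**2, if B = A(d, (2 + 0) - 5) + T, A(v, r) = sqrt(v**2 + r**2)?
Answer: 16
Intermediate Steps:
d = 0
T = -7 (T = -34 + 27 = -7)
A(v, r) = sqrt(r**2 + v**2)
B = -4 (B = sqrt(((2 + 0) - 5)**2 + 0**2) - 7 = sqrt((2 - 5)**2 + 0) - 7 = sqrt((-3)**2 + 0) - 7 = sqrt(9 + 0) - 7 = sqrt(9) - 7 = 3 - 7 = -4)
B**2 = (-4)**2 = 16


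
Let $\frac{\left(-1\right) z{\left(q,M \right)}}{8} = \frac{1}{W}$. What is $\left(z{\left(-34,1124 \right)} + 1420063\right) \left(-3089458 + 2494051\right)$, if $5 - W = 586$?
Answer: $- \frac{491244481585677}{581} \approx -8.4552 \cdot 10^{11}$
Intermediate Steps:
$W = -581$ ($W = 5 - 586 = -581$)
$z{\left(q,M \right)} = \frac{8}{581}$ ($z{\left(q,M \right)} = - \frac{8}{-581} = \left(-8\right) \left(- \frac{1}{581}\right) = \frac{8}{581}$)
$\left(z{\left(-34,1124 \right)} + 1420063\right) \left(-3089458 + 2494051\right) = \left(\frac{8}{581} + 1420063\right) \left(-3089458 + 2494051\right) = \frac{825056611}{581} \left(-595407\right) = - \frac{491244481585677}{581}$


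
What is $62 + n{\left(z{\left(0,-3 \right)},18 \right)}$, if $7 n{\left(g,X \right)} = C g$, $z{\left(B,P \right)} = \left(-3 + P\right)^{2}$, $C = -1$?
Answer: $\frac{398}{7} \approx 56.857$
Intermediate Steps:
$n{\left(g,X \right)} = - \frac{g}{7}$ ($n{\left(g,X \right)} = \frac{\left(-1\right) g}{7} = - \frac{g}{7}$)
$62 + n{\left(z{\left(0,-3 \right)},18 \right)} = 62 - \frac{\left(-3 - 3\right)^{2}}{7} = 62 - \frac{\left(-6\right)^{2}}{7} = 62 - \frac{36}{7} = \frac{398}{7}$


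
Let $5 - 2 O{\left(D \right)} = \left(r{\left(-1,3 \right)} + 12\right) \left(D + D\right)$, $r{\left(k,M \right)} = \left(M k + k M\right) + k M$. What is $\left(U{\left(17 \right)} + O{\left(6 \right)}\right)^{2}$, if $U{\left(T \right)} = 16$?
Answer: $\frac{1}{4} \approx 0.25$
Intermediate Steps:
$r{\left(k,M \right)} = 3 M k$ ($r{\left(k,M \right)} = \left(M k + M k\right) + M k = 2 M k + M k = 3 M k$)
$O{\left(D \right)} = \frac{5}{2} - 3 D$ ($O{\left(D \right)} = \frac{5}{2} - \frac{\left(3 \cdot 3 \left(-1\right) + 12\right) \left(D + D\right)}{2} = \frac{5}{2} - \frac{\left(-9 + 12\right) 2 D}{2} = \frac{5}{2} - \frac{3 \cdot 2 D}{2} = \frac{5}{2} - \frac{6 D}{2} = \frac{5}{2} - 3 D$)
$\left(U{\left(17 \right)} + O{\left(6 \right)}\right)^{2} = \left(16 + \left(\frac{5}{2} - 18\right)\right)^{2} = \left(16 - \frac{31}{2}\right)^{2} = \left(\frac{1}{2}\right)^{2} = \frac{1}{4}$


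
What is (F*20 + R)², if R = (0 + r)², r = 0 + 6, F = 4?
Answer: 13456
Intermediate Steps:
r = 6
R = 36 (R = (0 + 6)² = 6² = 36)
(F*20 + R)² = (4*20 + 36)² = (80 + 36)² = 116² = 13456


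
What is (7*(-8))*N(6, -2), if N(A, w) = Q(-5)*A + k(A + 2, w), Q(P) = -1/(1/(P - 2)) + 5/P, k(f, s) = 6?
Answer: -2352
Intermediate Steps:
Q(P) = 2 - P + 5/P (Q(P) = -1/(1/(-2 + P)) + 5/P = -(-2 + P) + 5/P = (2 - P) + 5/P = 2 - P + 5/P)
N(A, w) = 6 + 6*A (N(A, w) = (2 - 1*(-5) + 5/(-5))*A + 6 = (2 + 5 + 5*(-⅕))*A + 6 = (2 + 5 - 1)*A + 6 = 6*A + 6 = 6 + 6*A)
(7*(-8))*N(6, -2) = (7*(-8))*(6 + 6*6) = -56*(6 + 36) = -56*42 = -2352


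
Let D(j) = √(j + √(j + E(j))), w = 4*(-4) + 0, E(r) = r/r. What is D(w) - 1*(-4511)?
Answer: 4511 + √(-16 + I*√15) ≈ 4511.5 + 4.0288*I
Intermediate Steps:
E(r) = 1
w = -16 (w = -16 + 0 = -16)
D(j) = √(j + √(1 + j)) (D(j) = √(j + √(j + 1)) = √(j + √(1 + j)))
D(w) - 1*(-4511) = √(-16 + √(1 - 16)) - 1*(-4511) = √(-16 + √(-15)) + 4511 = √(-16 + I*√15) + 4511 = 4511 + √(-16 + I*√15)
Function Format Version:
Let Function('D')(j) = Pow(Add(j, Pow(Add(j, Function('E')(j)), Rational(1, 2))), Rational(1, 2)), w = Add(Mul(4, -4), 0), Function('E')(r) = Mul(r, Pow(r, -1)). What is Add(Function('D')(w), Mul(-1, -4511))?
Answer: Add(4511, Pow(Add(-16, Mul(I, Pow(15, Rational(1, 2)))), Rational(1, 2))) ≈ Add(4511.5, Mul(4.0288, I))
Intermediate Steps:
Function('E')(r) = 1
w = -16 (w = Add(-16, 0) = -16)
Function('D')(j) = Pow(Add(j, Pow(Add(1, j), Rational(1, 2))), Rational(1, 2)) (Function('D')(j) = Pow(Add(j, Pow(Add(j, 1), Rational(1, 2))), Rational(1, 2)) = Pow(Add(j, Pow(Add(1, j), Rational(1, 2))), Rational(1, 2)))
Add(Function('D')(w), Mul(-1, -4511)) = Add(Pow(Add(-16, Pow(Add(1, -16), Rational(1, 2))), Rational(1, 2)), Mul(-1, -4511)) = Add(Pow(Add(-16, Pow(-15, Rational(1, 2))), Rational(1, 2)), 4511) = Add(Pow(Add(-16, Mul(I, Pow(15, Rational(1, 2)))), Rational(1, 2)), 4511) = Add(4511, Pow(Add(-16, Mul(I, Pow(15, Rational(1, 2)))), Rational(1, 2)))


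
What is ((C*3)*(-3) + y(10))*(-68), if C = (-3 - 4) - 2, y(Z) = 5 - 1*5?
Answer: -5508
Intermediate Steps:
y(Z) = 0 (y(Z) = 5 - 5 = 0)
C = -9 (C = -7 - 2 = -9)
((C*3)*(-3) + y(10))*(-68) = (-9*3*(-3) + 0)*(-68) = (-27*(-3) + 0)*(-68) = (81 + 0)*(-68) = 81*(-68) = -5508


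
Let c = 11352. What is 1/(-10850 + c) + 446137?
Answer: 223960775/502 ≈ 4.4614e+5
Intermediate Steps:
1/(-10850 + c) + 446137 = 1/(-10850 + 11352) + 446137 = 1/502 + 446137 = 223960775/502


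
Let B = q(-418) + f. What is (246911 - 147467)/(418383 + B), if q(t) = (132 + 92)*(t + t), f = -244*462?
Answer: 99444/118391 ≈ 0.83996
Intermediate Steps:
f = -112728
q(t) = 448*t (q(t) = 224*(2*t) = 448*t)
B = -299992 (B = 448*(-418) - 112728 = -187264 - 112728 = -299992)
(246911 - 147467)/(418383 + B) = (246911 - 147467)/(418383 - 299992) = 99444/118391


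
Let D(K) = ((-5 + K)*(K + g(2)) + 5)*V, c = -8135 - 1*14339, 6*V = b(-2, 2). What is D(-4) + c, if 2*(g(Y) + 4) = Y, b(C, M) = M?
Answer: -67354/3 ≈ -22451.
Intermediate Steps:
g(Y) = -4 + Y/2
V = 1/3 (V = (1/6)*2 = 1/3 ≈ 0.33333)
c = -22474 (c = -8135 - 14339 = -22474)
D(K) = 5/3 + (-5 + K)*(-3 + K)/3 (D(K) = ((-5 + K)*(K + (-4 + (1/2)*2)) + 5)*(1/3) = ((-5 + K)*(K + (-4 + 1)) + 5)*(1/3) = ((-5 + K)*(K - 3) + 5)*(1/3) = ((-5 + K)*(-3 + K) + 5)*(1/3) = (5 + (-5 + K)*(-3 + K))*(1/3) = 5/3 + (-5 + K)*(-3 + K)/3)
D(-4) + c = (20/3 - 8/3*(-4) + (1/3)*(-4)**2) - 22474 = (20/3 + 32/3 + (1/3)*16) - 22474 = (20/3 + 32/3 + 16/3) - 22474 = 68/3 - 22474 = -67354/3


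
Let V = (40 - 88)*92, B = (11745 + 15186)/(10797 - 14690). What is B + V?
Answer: -17218419/3893 ≈ -4422.9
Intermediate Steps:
B = -26931/3893 (B = 26931/(-3893) = 26931*(-1/3893) = -26931/3893 ≈ -6.9178)
V = -4416 (V = -48*92 = -4416)
B + V = -26931/3893 - 4416 = -17218419/3893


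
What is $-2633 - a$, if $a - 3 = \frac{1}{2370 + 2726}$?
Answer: $- \frac{13433057}{5096} \approx -2636.0$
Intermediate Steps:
$a = \frac{15289}{5096}$ ($a = 3 + \frac{1}{2370 + 2726} = 3 + \frac{1}{5096} = \frac{15289}{5096} \approx 3.0002$)
$-2633 - a = -2633 - \frac{15289}{5096} = - \frac{13433057}{5096}$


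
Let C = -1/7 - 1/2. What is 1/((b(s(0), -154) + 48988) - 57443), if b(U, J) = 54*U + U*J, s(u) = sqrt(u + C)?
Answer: -11837/100090835 + 6*I*sqrt(14)/20018167 ≈ -0.00011826 + 1.1215e-6*I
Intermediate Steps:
C = -9/14 (C = -1*1/7 - 1*1/2 = -1/7 - 1/2 = -9/14 ≈ -0.64286)
s(u) = sqrt(-9/14 + u) (s(u) = sqrt(u - 9/14) = sqrt(-9/14 + u))
b(U, J) = 54*U + J*U
1/((b(s(0), -154) + 48988) - 57443) = 1/(((sqrt(-126 + 196*0)/14)*(54 - 154) + 48988) - 57443) = 1/(((sqrt(-126 + 0)/14)*(-100) + 48988) - 57443) = 1/(((sqrt(-126)/14)*(-100) + 48988) - 57443) = 1/((((3*I*sqrt(14))/14)*(-100) + 48988) - 57443) = 1/(((3*I*sqrt(14)/14)*(-100) + 48988) - 57443) = 1/((-150*I*sqrt(14)/7 + 48988) - 57443) = 1/((48988 - 150*I*sqrt(14)/7) - 57443) = 1/(-8455 - 150*I*sqrt(14)/7)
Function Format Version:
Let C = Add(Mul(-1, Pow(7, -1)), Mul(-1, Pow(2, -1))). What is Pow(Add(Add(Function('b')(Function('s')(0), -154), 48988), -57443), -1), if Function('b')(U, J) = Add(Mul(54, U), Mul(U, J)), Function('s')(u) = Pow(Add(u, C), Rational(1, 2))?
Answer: Add(Rational(-11837, 100090835), Mul(Rational(6, 20018167), I, Pow(14, Rational(1, 2)))) ≈ Add(-0.00011826, Mul(1.1215e-6, I))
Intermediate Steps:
C = Rational(-9, 14) (C = Add(Mul(-1, Rational(1, 7)), Mul(-1, Rational(1, 2))) = Add(Rational(-1, 7), Rational(-1, 2)) = Rational(-9, 14) ≈ -0.64286)
Function('s')(u) = Pow(Add(Rational(-9, 14), u), Rational(1, 2)) (Function('s')(u) = Pow(Add(u, Rational(-9, 14)), Rational(1, 2)) = Pow(Add(Rational(-9, 14), u), Rational(1, 2)))
Function('b')(U, J) = Add(Mul(54, U), Mul(J, U))
Pow(Add(Add(Function('b')(Function('s')(0), -154), 48988), -57443), -1) = Pow(Add(Add(Mul(Mul(Rational(1, 14), Pow(Add(-126, Mul(196, 0)), Rational(1, 2))), Add(54, -154)), 48988), -57443), -1) = Pow(Add(Add(Mul(Mul(Rational(1, 14), Pow(Add(-126, 0), Rational(1, 2))), -100), 48988), -57443), -1) = Pow(Add(Add(Mul(Mul(Rational(1, 14), Pow(-126, Rational(1, 2))), -100), 48988), -57443), -1) = Pow(Add(Add(Mul(Mul(Rational(1, 14), Mul(3, I, Pow(14, Rational(1, 2)))), -100), 48988), -57443), -1) = Pow(Add(Add(Mul(Mul(Rational(3, 14), I, Pow(14, Rational(1, 2))), -100), 48988), -57443), -1) = Pow(Add(Add(Mul(Rational(-150, 7), I, Pow(14, Rational(1, 2))), 48988), -57443), -1) = Pow(Add(Add(48988, Mul(Rational(-150, 7), I, Pow(14, Rational(1, 2)))), -57443), -1) = Pow(Add(-8455, Mul(Rational(-150, 7), I, Pow(14, Rational(1, 2)))), -1)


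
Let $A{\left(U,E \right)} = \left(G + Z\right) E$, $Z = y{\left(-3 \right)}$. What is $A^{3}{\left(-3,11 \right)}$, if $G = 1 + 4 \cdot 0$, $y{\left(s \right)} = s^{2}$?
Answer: $1331000$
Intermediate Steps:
$Z = 9$ ($Z = \left(-3\right)^{2} = 9$)
$G = 1$ ($G = 1 + 0 = 1$)
$A{\left(U,E \right)} = 10 E$ ($A{\left(U,E \right)} = \left(1 + 9\right) E = 10 E$)
$A^{3}{\left(-3,11 \right)} = \left(10 \cdot 11\right)^{3} = 110^{3} = 1331000$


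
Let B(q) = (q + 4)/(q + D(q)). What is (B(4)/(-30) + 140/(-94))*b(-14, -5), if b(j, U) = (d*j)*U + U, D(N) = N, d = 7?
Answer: -208259/282 ≈ -738.51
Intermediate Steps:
B(q) = (4 + q)/(2*q) (B(q) = (q + 4)/(q + q) = (4 + q)/((2*q)) = (4 + q)*(1/(2*q)) = (4 + q)/(2*q))
b(j, U) = U + 7*U*j (b(j, U) = (7*j)*U + U = 7*U*j + U = U + 7*U*j)
(B(4)/(-30) + 140/(-94))*b(-14, -5) = (((½)*(4 + 4)/4)/(-30) + 140/(-94))*(-5*(1 + 7*(-14))) = (((½)*(¼)*8)*(-1/30) + 140*(-1/94))*(-5*(1 - 98)) = (1*(-1/30) - 70/47)*(-5*(-97)) = (-1/30 - 70/47)*485 = -2147/1410*485 = -208259/282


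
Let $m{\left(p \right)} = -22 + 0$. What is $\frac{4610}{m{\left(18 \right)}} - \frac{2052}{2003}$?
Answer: $- \frac{4639487}{22033} \approx -210.57$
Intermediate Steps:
$m{\left(p \right)} = -22$
$\frac{4610}{m{\left(18 \right)}} - \frac{2052}{2003} = \frac{4610}{-22} - \frac{2052}{2003} = 4610 \left(- \frac{1}{22}\right) - \frac{2052}{2003} = - \frac{2305}{11} - \frac{2052}{2003} = - \frac{4639487}{22033}$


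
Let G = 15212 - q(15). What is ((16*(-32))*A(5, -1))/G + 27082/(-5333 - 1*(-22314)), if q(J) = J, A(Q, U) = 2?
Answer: 394176610/258060257 ≈ 1.5275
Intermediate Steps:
G = 15197 (G = 15212 - 1*15 = 15212 - 15 = 15197)
((16*(-32))*A(5, -1))/G + 27082/(-5333 - 1*(-22314)) = ((16*(-32))*2)/15197 + 27082/(-5333 - 1*(-22314)) = -512*2*(1/15197) + 27082/(-5333 + 22314) = -1024*1/15197 + 27082/16981 = -1024/15197 + 27082*(1/16981) = -1024/15197 + 27082/16981 = 394176610/258060257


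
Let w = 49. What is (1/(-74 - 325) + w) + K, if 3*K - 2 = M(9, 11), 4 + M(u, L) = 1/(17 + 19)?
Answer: 694357/14364 ≈ 48.340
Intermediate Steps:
M(u, L) = -143/36 (M(u, L) = -4 + 1/(17 + 19) = -4 + 1/36 = -143/36)
K = -71/108 (K = 2/3 + (1/3)*(-143/36) = 2/3 - 143/108 = -71/108 ≈ -0.65741)
(1/(-74 - 325) + w) + K = (1/(-74 - 325) + 49) - 71/108 = (1/(-399) + 49) - 71/108 = (-1/399 + 49) - 71/108 = 19550/399 - 71/108 = 694357/14364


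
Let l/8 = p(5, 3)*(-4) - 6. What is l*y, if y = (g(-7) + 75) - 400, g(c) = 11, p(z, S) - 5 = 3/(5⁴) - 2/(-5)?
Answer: 43362144/625 ≈ 69379.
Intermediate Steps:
p(z, S) = 3378/625 (p(z, S) = 5 + (3/(5⁴) - 2/(-5)) = 5 + (3/625 - 2*(-⅕)) = 5 + (3*(1/625) + ⅖) = 5 + (3/625 + ⅖) = 5 + 253/625 = 3378/625)
l = -138096/625 (l = 8*((3378/625)*(-4) - 6) = 8*(-13512/625 - 6) = 8*(-17262/625) = -138096/625 ≈ -220.95)
y = -314 (y = (11 + 75) - 400 = 86 - 400 = -314)
l*y = -138096/625*(-314) = 43362144/625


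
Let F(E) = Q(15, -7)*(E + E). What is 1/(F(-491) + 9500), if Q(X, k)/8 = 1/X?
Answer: 15/134644 ≈ 0.00011140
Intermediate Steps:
Q(X, k) = 8/X
F(E) = 16*E/15 (F(E) = (8/15)*(E + E) = (8*(1/15))*(2*E) = 8*(2*E)/15 = 16*E/15)
1/(F(-491) + 9500) = 1/((16/15)*(-491) + 9500) = 1/(-7856/15 + 9500) = 1/(134644/15) = 15/134644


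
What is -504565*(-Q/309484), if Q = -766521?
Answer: -55251381195/44212 ≈ -1.2497e+6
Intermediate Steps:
-504565*(-Q/309484) = -504565/((-309484/(-766521))) = -504565/((-309484*(-1/766521))) = -504565/44212/109503 = -504565*109503/44212 = -55251381195/44212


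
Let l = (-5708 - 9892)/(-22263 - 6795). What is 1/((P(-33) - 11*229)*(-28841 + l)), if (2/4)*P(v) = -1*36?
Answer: 4843/361896274533 ≈ 1.3382e-8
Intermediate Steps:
P(v) = -72 (P(v) = 2*(-1*36) = 2*(-36) = -72)
l = 2600/4843 (l = -15600/(-29058) = -15600*(-1/29058) = 2600/4843 ≈ 0.53686)
1/((P(-33) - 11*229)*(-28841 + l)) = 1/((-72 - 11*229)*(-28841 + 2600/4843)) = 1/((-72 - 2519)*(-139674363/4843)) = 1/(-2591*(-139674363/4843)) = 1/(361896274533/4843) = 4843/361896274533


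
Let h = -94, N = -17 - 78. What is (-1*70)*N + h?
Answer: 6556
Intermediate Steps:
N = -95
(-1*70)*N + h = -1*70*(-95) - 94 = -70*(-95) - 94 = 6650 - 94 = 6556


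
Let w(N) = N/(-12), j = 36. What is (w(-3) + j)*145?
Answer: 21025/4 ≈ 5256.3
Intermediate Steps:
w(N) = -N/12 (w(N) = N*(-1/12) = -N/12)
(w(-3) + j)*145 = (-1/12*(-3) + 36)*145 = (¼ + 36)*145 = (145/4)*145 = 21025/4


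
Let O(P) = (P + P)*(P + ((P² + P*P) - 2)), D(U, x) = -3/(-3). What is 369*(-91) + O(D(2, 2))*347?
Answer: -32885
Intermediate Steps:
D(U, x) = 1 (D(U, x) = -3*(-⅓) = 1)
O(P) = 2*P*(-2 + P + 2*P²) (O(P) = (2*P)*(P + ((P² + P²) - 2)) = (2*P)*(P + (2*P² - 2)) = (2*P)*(P + (-2 + 2*P²)) = (2*P)*(-2 + P + 2*P²) = 2*P*(-2 + P + 2*P²))
369*(-91) + O(D(2, 2))*347 = 369*(-91) + (2*1*(-2 + 1 + 2*1²))*347 = -33579 + (2*1*(-2 + 1 + 2*1))*347 = -33579 + (2*1*(-2 + 1 + 2))*347 = -33579 + (2*1*1)*347 = -33579 + 2*347 = -33579 + 694 = -32885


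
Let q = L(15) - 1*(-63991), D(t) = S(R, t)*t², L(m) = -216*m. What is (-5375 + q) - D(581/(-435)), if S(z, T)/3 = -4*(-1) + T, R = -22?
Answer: 1518994688801/27437625 ≈ 55362.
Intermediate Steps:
S(z, T) = 12 + 3*T (S(z, T) = 3*(-4*(-1) + T) = 3*(4 + T) = 12 + 3*T)
D(t) = t²*(12 + 3*t) (D(t) = (12 + 3*t)*t² = t²*(12 + 3*t))
q = 60751 (q = -216*15 - 1*(-63991) = -3240 + 63991 = 60751)
(-5375 + q) - D(581/(-435)) = (-5375 + 60751) - 3*(581/(-435))²*(4 + 581/(-435)) = 55376 - 3*(581*(-1/435))²*(4 + 581*(-1/435)) = 55376 - 3*(-581/435)²*(4 - 581/435) = 55376 - 3*337561*1159/(189225*435) = 55376 - 1*391233199/27437625 = 55376 - 391233199/27437625 = 1518994688801/27437625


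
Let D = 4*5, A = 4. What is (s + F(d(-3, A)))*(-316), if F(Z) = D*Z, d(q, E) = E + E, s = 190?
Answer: -110600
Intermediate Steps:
d(q, E) = 2*E
D = 20
F(Z) = 20*Z
(s + F(d(-3, A)))*(-316) = (190 + 20*(2*4))*(-316) = (190 + 20*8)*(-316) = (190 + 160)*(-316) = 350*(-316) = -110600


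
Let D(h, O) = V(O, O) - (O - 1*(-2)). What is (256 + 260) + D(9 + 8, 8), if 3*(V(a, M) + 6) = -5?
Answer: 1495/3 ≈ 498.33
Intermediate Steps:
V(a, M) = -23/3 (V(a, M) = -6 + (⅓)*(-5) = -6 - 5/3 = -23/3)
D(h, O) = -29/3 - O (D(h, O) = -23/3 - (O - 1*(-2)) = -23/3 - (O + 2) = -23/3 - (2 + O) = -23/3 + (-2 - O) = -29/3 - O)
(256 + 260) + D(9 + 8, 8) = (256 + 260) + (-29/3 - 1*8) = 516 + (-29/3 - 8) = 516 - 53/3 = 1495/3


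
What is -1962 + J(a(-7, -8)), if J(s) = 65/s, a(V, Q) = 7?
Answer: -13669/7 ≈ -1952.7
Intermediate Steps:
-1962 + J(a(-7, -8)) = -1962 + 65/7 = -13669/7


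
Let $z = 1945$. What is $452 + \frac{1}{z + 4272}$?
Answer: $\frac{2810085}{6217} \approx 452.0$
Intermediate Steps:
$452 + \frac{1}{z + 4272} = 452 + \frac{1}{1945 + 4272} = 452 + \frac{1}{6217} = \frac{2810085}{6217}$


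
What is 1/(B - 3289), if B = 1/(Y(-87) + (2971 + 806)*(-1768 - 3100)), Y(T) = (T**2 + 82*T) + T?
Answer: -18386088/60471843433 ≈ -0.00030404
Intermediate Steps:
Y(T) = T**2 + 83*T
B = -1/18386088 (B = 1/(-87*(83 - 87) + (2971 + 806)*(-1768 - 3100)) = 1/(-87*(-4) + 3777*(-4868)) = 1/(348 - 18386436) = 1/(-18386088) = -1/18386088 ≈ -5.4389e-8)
1/(B - 3289) = 1/(-1/18386088 - 3289) = 1/(-60471843433/18386088) = -18386088/60471843433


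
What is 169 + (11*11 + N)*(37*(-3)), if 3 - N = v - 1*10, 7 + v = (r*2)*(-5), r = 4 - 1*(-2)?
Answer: -22142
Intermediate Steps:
r = 6 (r = 4 + 2 = 6)
v = -67 (v = -7 + (6*2)*(-5) = -7 + 12*(-5) = -7 - 60 = -67)
N = 80 (N = 3 - (-67 - 1*10) = 3 - (-67 - 10) = 3 - 1*(-77) = 3 + 77 = 80)
169 + (11*11 + N)*(37*(-3)) = 169 + (11*11 + 80)*(37*(-3)) = 169 + (121 + 80)*(-111) = 169 + 201*(-111) = 169 - 22311 = -22142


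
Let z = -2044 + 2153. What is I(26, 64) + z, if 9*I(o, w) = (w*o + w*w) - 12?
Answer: 2243/3 ≈ 747.67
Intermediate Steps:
z = 109
I(o, w) = -4/3 + w²/9 + o*w/9 (I(o, w) = ((w*o + w*w) - 12)/9 = ((o*w + w²) - 12)/9 = ((w² + o*w) - 12)/9 = (-12 + w² + o*w)/9 = -4/3 + w²/9 + o*w/9)
I(26, 64) + z = (-4/3 + (⅑)*64² + (⅑)*26*64) + 109 = (-4/3 + (⅑)*4096 + 1664/9) + 109 = (-4/3 + 4096/9 + 1664/9) + 109 = 1916/3 + 109 = 2243/3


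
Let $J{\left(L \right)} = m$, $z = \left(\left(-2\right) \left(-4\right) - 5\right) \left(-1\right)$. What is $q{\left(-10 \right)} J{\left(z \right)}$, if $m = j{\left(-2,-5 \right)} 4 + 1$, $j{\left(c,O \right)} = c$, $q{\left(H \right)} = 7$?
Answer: $-49$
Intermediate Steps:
$z = -3$ ($z = \left(8 - 5\right) \left(-1\right) = 3 \left(-1\right) = -3$)
$m = -7$ ($m = \left(-2\right) 4 + 1 = -8 + 1 = -7$)
$J{\left(L \right)} = -7$
$q{\left(-10 \right)} J{\left(z \right)} = 7 \left(-7\right) = -49$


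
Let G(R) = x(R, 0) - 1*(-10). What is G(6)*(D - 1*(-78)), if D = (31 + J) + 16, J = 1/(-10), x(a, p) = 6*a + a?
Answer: 32474/5 ≈ 6494.8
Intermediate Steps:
x(a, p) = 7*a
J = -⅒ ≈ -0.10000
D = 469/10 (D = (31 - ⅒) + 16 = 309/10 + 16 = 469/10 ≈ 46.900)
G(R) = 10 + 7*R (G(R) = 7*R - 1*(-10) = 7*R + 10 = 10 + 7*R)
G(6)*(D - 1*(-78)) = (10 + 7*6)*(469/10 - 1*(-78)) = (10 + 42)*(469/10 + 78) = 52*(1249/10) = 32474/5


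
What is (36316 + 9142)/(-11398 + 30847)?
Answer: 45458/19449 ≈ 2.3373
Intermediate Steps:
(36316 + 9142)/(-11398 + 30847) = 45458/19449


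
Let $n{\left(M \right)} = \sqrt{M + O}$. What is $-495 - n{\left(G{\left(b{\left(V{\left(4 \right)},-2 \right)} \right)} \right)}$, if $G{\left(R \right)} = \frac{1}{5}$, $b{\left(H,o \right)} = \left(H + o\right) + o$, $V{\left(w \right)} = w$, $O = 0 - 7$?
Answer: $-495 - \frac{i \sqrt{170}}{5} \approx -495.0 - 2.6077 i$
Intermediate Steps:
$O = -7$
$b{\left(H,o \right)} = H + 2 o$
$G{\left(R \right)} = \frac{1}{5}$
$n{\left(M \right)} = \sqrt{-7 + M}$ ($n{\left(M \right)} = \sqrt{M - 7} = \sqrt{-7 + M}$)
$-495 - n{\left(G{\left(b{\left(V{\left(4 \right)},-2 \right)} \right)} \right)} = -495 - \sqrt{-7 + \frac{1}{5}} = -495 - \sqrt{- \frac{34}{5}} = -495 - \frac{i \sqrt{170}}{5}$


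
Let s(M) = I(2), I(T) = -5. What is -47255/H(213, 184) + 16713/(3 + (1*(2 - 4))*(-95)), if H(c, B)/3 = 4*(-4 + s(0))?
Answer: 10925219/20844 ≈ 524.14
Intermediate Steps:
s(M) = -5
H(c, B) = -108 (H(c, B) = 3*(4*(-4 - 5)) = 3*(4*(-9)) = 3*(-36) = -108)
-47255/H(213, 184) + 16713/(3 + (1*(2 - 4))*(-95)) = -47255/(-108) + 16713/(3 + (1*(2 - 4))*(-95)) = -47255*(-1/108) + 16713/(3 + (1*(-2))*(-95)) = 47255/108 + 16713/(3 - 2*(-95)) = 47255/108 + 16713/(3 + 190) = 47255/108 + 16713/193 = 10925219/20844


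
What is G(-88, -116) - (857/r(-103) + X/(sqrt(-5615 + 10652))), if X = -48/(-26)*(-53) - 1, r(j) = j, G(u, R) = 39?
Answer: 4874/103 + 1285*sqrt(5037)/65481 ≈ 48.713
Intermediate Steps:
X = -1285/13 (X = -48*(-1/26)*(-53) - 1 = (24/13)*(-53) - 1 = -1272/13 - 1 = -1285/13 ≈ -98.846)
G(-88, -116) - (857/r(-103) + X/(sqrt(-5615 + 10652))) = 39 - (857/(-103) - 1285/(13*sqrt(-5615 + 10652))) = 39 - (857*(-1/103) - 1285*sqrt(5037)/5037/13) = 39 - (-857/103 - 1285*sqrt(5037)/65481) = 39 + (857/103 + 1285*sqrt(5037)/65481) = 4874/103 + 1285*sqrt(5037)/65481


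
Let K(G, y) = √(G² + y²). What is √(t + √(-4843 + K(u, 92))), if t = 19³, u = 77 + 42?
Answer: √(6859 + I*√(4843 - 5*√905)) ≈ 82.82 + 0.4136*I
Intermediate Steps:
u = 119
t = 6859
√(t + √(-4843 + K(u, 92))) = √(6859 + √(-4843 + √(119² + 92²))) = √(6859 + √(-4843 + √(14161 + 8464))) = √(6859 + √(-4843 + √22625)) = √(6859 + √(-4843 + 5*√905))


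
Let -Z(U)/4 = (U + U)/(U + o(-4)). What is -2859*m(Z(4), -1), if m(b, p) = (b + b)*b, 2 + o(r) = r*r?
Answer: -487936/27 ≈ -18072.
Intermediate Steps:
o(r) = -2 + r**2 (o(r) = -2 + r*r = -2 + r**2)
Z(U) = -8*U/(14 + U) (Z(U) = -4*(U + U)/(U + (-2 + (-4)**2)) = -4*2*U/(U + (-2 + 16)) = -4*2*U/(U + 14) = -4*2*U/(14 + U) = -8*U/(14 + U))
m(b, p) = 2*b**2 (m(b, p) = (2*b)*b = 2*b**2)
-2859*m(Z(4), -1) = -5718*(-8*4/(14 + 4))**2 = -5718*(-8*4/18)**2 = -5718*(-8*4*1/18)**2 = -5718*(-16/9)**2 = -5718*256/81 = -2859*512/81 = -487936/27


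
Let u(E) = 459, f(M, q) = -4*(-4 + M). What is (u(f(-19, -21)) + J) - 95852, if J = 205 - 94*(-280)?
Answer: -68868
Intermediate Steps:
f(M, q) = 16 - 4*M
J = 26525 (J = 205 + 26320 = 26525)
(u(f(-19, -21)) + J) - 95852 = (459 + 26525) - 95852 = 26984 - 95852 = -68868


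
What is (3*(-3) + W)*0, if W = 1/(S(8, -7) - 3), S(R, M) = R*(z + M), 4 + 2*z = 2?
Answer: 0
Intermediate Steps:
z = -1 (z = -2 + (1/2)*2 = -2 + 1 = -1)
S(R, M) = R*(-1 + M)
W = -1/67 (W = 1/(8*(-1 - 7) - 3) = 1/(8*(-8) - 3) = 1/(-64 - 3) = 1/(-67) = -1/67 ≈ -0.014925)
(3*(-3) + W)*0 = (3*(-3) - 1/67)*0 = (-9 - 1/67)*0 = -604/67*0 = 0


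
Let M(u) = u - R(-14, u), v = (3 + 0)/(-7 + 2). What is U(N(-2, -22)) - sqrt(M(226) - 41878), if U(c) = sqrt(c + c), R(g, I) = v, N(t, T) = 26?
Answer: 2*sqrt(13) - I*sqrt(1041285)/5 ≈ 7.2111 - 204.09*I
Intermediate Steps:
v = -3/5 (v = 3/(-5) = 3*(-1/5) = -3/5 ≈ -0.60000)
R(g, I) = -3/5
U(c) = sqrt(2)*sqrt(c) (U(c) = sqrt(2*c) = sqrt(2)*sqrt(c))
M(u) = 3/5 + u (M(u) = u - 1*(-3/5) = u + 3/5 = 3/5 + u)
U(N(-2, -22)) - sqrt(M(226) - 41878) = sqrt(2)*sqrt(26) - sqrt((3/5 + 226) - 41878) = 2*sqrt(13) - sqrt(1133/5 - 41878) = 2*sqrt(13) - sqrt(-208257/5) = 2*sqrt(13) - I*sqrt(1041285)/5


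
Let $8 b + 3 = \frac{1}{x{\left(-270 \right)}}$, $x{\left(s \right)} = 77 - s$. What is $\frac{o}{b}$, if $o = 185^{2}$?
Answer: $- \frac{2375215}{26} \approx -91354.0$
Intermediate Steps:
$b = - \frac{130}{347}$ ($b = - \frac{3}{8} + \frac{1}{8 \left(77 - -270\right)} = - \frac{3}{8} + \frac{1}{8 \left(77 + 270\right)} = - \frac{3}{8} + \frac{1}{8 \cdot 347} = - \frac{3}{8} + \frac{1}{8} \cdot \frac{1}{347} = - \frac{3}{8} + \frac{1}{2776} = - \frac{130}{347} \approx -0.37464$)
$o = 34225$
$\frac{o}{b} = \frac{34225}{- \frac{130}{347}} = 34225 \left(- \frac{347}{130}\right) = - \frac{2375215}{26}$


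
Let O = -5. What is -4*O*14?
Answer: 280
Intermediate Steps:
-4*O*14 = -4*(-5)*14 = 20*14 = 280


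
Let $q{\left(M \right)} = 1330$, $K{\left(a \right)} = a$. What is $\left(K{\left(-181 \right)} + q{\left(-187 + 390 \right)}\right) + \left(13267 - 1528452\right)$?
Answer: $-1514036$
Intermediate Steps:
$\left(K{\left(-181 \right)} + q{\left(-187 + 390 \right)}\right) + \left(13267 - 1528452\right) = \left(-181 + 1330\right) + \left(13267 - 1528452\right) = 1149 + \left(13267 - 1528452\right) = 1149 - 1515185 = -1514036$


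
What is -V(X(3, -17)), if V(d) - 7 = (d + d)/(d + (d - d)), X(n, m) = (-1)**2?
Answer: -9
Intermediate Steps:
X(n, m) = 1
V(d) = 9 (V(d) = 7 + (d + d)/(d + (d - d)) = 7 + (2*d)/(d + 0) = 7 + (2*d)/d = 7 + 2 = 9)
-V(X(3, -17)) = -1*9 = -9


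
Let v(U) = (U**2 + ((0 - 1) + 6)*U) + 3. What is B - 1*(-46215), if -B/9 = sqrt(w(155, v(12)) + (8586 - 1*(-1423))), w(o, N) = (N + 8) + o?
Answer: 46215 - 9*sqrt(10379) ≈ 45298.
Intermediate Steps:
v(U) = 3 + U**2 + 5*U (v(U) = (U**2 + (-1 + 6)*U) + 3 = (U**2 + 5*U) + 3 = 3 + U**2 + 5*U)
w(o, N) = 8 + N + o (w(o, N) = (8 + N) + o = 8 + N + o)
B = -9*sqrt(10379) (B = -9*sqrt((8 + (3 + 12**2 + 5*12) + 155) + (8586 - 1*(-1423))) = -9*sqrt((8 + (3 + 144 + 60) + 155) + (8586 + 1423)) = -9*sqrt((8 + 207 + 155) + 10009) = -9*sqrt(370 + 10009) = -9*sqrt(10379) ≈ -916.90)
B - 1*(-46215) = -9*sqrt(10379) - 1*(-46215) = -9*sqrt(10379) + 46215 = 46215 - 9*sqrt(10379)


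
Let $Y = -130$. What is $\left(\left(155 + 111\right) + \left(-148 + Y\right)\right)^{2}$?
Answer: $144$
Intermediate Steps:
$\left(\left(155 + 111\right) + \left(-148 + Y\right)\right)^{2} = \left(\left(155 + 111\right) - 278\right)^{2} = \left(266 - 278\right)^{2} = \left(-12\right)^{2} = 144$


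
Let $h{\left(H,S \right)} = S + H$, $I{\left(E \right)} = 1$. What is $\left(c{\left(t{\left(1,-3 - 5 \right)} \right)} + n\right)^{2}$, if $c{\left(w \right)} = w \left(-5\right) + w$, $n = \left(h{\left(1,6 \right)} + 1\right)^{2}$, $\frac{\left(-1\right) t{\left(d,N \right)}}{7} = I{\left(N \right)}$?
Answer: $8464$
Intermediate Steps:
$t{\left(d,N \right)} = -7$ ($t{\left(d,N \right)} = \left(-7\right) 1 = -7$)
$h{\left(H,S \right)} = H + S$
$n = 64$ ($n = \left(\left(1 + 6\right) + 1\right)^{2} = \left(7 + 1\right)^{2} = 8^{2} = 64$)
$c{\left(w \right)} = - 4 w$ ($c{\left(w \right)} = - 5 w + w = - 4 w$)
$\left(c{\left(t{\left(1,-3 - 5 \right)} \right)} + n\right)^{2} = \left(\left(-4\right) \left(-7\right) + 64\right)^{2} = \left(28 + 64\right)^{2} = 92^{2} = 8464$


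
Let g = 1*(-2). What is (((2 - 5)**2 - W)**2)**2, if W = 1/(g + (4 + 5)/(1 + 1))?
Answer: 3418801/625 ≈ 5470.1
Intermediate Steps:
g = -2
W = 2/5 (W = 1/(-2 + (4 + 5)/(1 + 1)) = 1/(-2 + 9/2) = 1/(5/2) = 2/5 ≈ 0.40000)
(((2 - 5)**2 - W)**2)**2 = (((2 - 5)**2 - 1*2/5)**2)**2 = (((-3)**2 - 2/5)**2)**2 = ((9 - 2/5)**2)**2 = ((43/5)**2)**2 = (1849/25)**2 = 3418801/625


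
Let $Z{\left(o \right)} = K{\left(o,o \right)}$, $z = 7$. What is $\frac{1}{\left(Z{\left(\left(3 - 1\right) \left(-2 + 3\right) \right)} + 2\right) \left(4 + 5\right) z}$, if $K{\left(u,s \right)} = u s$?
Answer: $\frac{1}{378} \approx 0.0026455$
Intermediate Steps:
$K{\left(u,s \right)} = s u$
$Z{\left(o \right)} = o^{2}$ ($Z{\left(o \right)} = o o = o^{2}$)
$\frac{1}{\left(Z{\left(\left(3 - 1\right) \left(-2 + 3\right) \right)} + 2\right) \left(4 + 5\right) z} = \frac{1}{\left(\left(\left(3 - 1\right) \left(-2 + 3\right)\right)^{2} + 2\right) \left(4 + 5\right) 7} = \frac{1}{\left(\left(2 \cdot 1\right)^{2} + 2\right) 9 \cdot 7} = \frac{1}{\left(2^{2} + 2\right) 9 \cdot 7} = \frac{1}{\left(4 + 2\right) 9 \cdot 7} = \frac{1}{6 \cdot 9 \cdot 7} = \frac{1}{54 \cdot 7} = \frac{1}{378}$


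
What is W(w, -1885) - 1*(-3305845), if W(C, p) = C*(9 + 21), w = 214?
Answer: 3312265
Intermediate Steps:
W(C, p) = 30*C (W(C, p) = C*30 = 30*C)
W(w, -1885) - 1*(-3305845) = 30*214 - 1*(-3305845) = 6420 + 3305845 = 3312265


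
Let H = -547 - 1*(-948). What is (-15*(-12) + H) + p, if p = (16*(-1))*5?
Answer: 501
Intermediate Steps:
H = 401 (H = -547 + 948 = 401)
p = -80 (p = -16*5 = -80)
(-15*(-12) + H) + p = (-15*(-12) + 401) - 80 = (180 + 401) - 80 = 581 - 80 = 501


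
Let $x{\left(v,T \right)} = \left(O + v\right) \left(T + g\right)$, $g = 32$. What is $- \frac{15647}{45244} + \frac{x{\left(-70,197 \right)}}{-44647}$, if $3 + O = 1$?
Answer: $\frac{47391463}{2020008868} \approx 0.023461$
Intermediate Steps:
$O = -2$ ($O = -3 + 1 = -2$)
$x{\left(v,T \right)} = \left(-2 + v\right) \left(32 + T\right)$ ($x{\left(v,T \right)} = \left(-2 + v\right) \left(T + 32\right) = \left(-2 + v\right) \left(32 + T\right)$)
$- \frac{15647}{45244} + \frac{x{\left(-70,197 \right)}}{-44647} = - \frac{15647}{45244} + \frac{-64 - 394 + 32 \left(-70\right) + 197 \left(-70\right)}{-44647} = \left(-15647\right) \frac{1}{45244} + \left(-64 - 394 - 2240 - 13790\right) \left(- \frac{1}{44647}\right) = - \frac{15647}{45244} - - \frac{16488}{44647} = - \frac{15647}{45244} + \frac{16488}{44647} = \frac{47391463}{2020008868}$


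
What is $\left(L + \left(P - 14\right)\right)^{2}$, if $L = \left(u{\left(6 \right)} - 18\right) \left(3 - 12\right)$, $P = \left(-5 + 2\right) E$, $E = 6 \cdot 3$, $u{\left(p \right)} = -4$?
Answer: $16900$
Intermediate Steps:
$E = 18$
$P = -54$ ($P = \left(-5 + 2\right) 18 = \left(-3\right) 18 = -54$)
$L = 198$ ($L = \left(-4 - 18\right) \left(3 - 12\right) = \left(-22\right) \left(-9\right) = 198$)
$\left(L + \left(P - 14\right)\right)^{2} = \left(198 - 68\right)^{2} = 130^{2} = 16900$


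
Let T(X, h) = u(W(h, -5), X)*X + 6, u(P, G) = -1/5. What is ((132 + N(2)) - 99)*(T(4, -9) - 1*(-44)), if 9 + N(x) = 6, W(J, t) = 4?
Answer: 1476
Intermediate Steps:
u(P, G) = -⅕ (u(P, G) = -1*⅕ = -⅕)
N(x) = -3 (N(x) = -9 + 6 = -3)
T(X, h) = 6 - X/5 (T(X, h) = -X/5 + 6 = 6 - X/5)
((132 + N(2)) - 99)*(T(4, -9) - 1*(-44)) = ((132 - 3) - 99)*((6 - ⅕*4) - 1*(-44)) = (129 - 99)*((6 - ⅘) + 44) = 30*(26/5 + 44) = 30*(246/5) = 1476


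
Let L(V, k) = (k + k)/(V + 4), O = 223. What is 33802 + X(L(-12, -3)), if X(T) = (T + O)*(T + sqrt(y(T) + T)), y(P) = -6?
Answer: 543517/16 + 895*I*sqrt(21)/8 ≈ 33970.0 + 512.68*I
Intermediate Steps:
L(V, k) = 2*k/(4 + V) (L(V, k) = (2*k)/(4 + V) = 2*k/(4 + V))
X(T) = (223 + T)*(T + sqrt(-6 + T)) (X(T) = (T + 223)*(T + sqrt(-6 + T)) = (223 + T)*(T + sqrt(-6 + T)))
33802 + X(L(-12, -3)) = 33802 + ((2*(-3)/(4 - 12))**2 + 223*(2*(-3)/(4 - 12)) + 223*sqrt(-6 + 2*(-3)/(4 - 12)) + (2*(-3)/(4 - 12))*sqrt(-6 + 2*(-3)/(4 - 12))) = 33802 + ((2*(-3)/(-8))**2 + 223*(2*(-3)/(-8)) + 223*sqrt(-6 + 2*(-3)/(-8)) + (2*(-3)/(-8))*sqrt(-6 + 2*(-3)/(-8))) = 33802 + ((2*(-3)*(-1/8))**2 + 223*(2*(-3)*(-1/8)) + 223*sqrt(-6 + 2*(-3)*(-1/8)) + (2*(-3)*(-1/8))*sqrt(-6 + 2*(-3)*(-1/8))) = 33802 + ((3/4)**2 + 223*(3/4) + 223*sqrt(-6 + 3/4) + 3*sqrt(-6 + 3/4)/4) = 33802 + (9/16 + 669/4 + 223*sqrt(-21/4) + 3*sqrt(-21/4)/4) = 33802 + (9/16 + 669/4 + 223*(I*sqrt(21)/2) + 3*(I*sqrt(21)/2)/4) = 33802 + (9/16 + 669/4 + 223*I*sqrt(21)/2 + 3*I*sqrt(21)/8) = 33802 + (2685/16 + 895*I*sqrt(21)/8) = 543517/16 + 895*I*sqrt(21)/8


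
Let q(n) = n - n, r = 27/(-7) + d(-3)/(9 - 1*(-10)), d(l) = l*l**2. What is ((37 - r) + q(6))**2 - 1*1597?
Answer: 3368796/17689 ≈ 190.45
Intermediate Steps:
d(l) = l**3
r = -702/133 (r = 27/(-7) + (-3)**3/(9 - 1*(-10)) = 27*(-1/7) - 27/(9 + 10) = -27/7 - 27/19 = -702/133 ≈ -5.2782)
q(n) = 0
((37 - r) + q(6))**2 - 1*1597 = ((37 - 1*(-702/133)) + 0)**2 - 1*1597 = ((37 + 702/133) + 0)**2 - 1597 = (5623/133 + 0)**2 - 1597 = (5623/133)**2 - 1597 = 31618129/17689 - 1597 = 3368796/17689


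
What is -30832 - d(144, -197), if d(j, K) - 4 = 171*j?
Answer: -55460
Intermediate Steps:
d(j, K) = 4 + 171*j
-30832 - d(144, -197) = -30832 - (4 + 171*144) = -30832 - (4 + 24624) = -30832 - 1*24628 = -30832 - 24628 = -55460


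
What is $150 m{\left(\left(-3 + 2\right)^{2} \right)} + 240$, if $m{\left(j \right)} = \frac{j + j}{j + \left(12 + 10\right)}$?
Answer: $\frac{5820}{23} \approx 253.04$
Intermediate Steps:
$m{\left(j \right)} = \frac{2 j}{22 + j}$ ($m{\left(j \right)} = \frac{2 j}{j + 22} = \frac{2 j}{22 + j}$)
$150 m{\left(\left(-3 + 2\right)^{2} \right)} + 240 = 150 \frac{2 \left(-3 + 2\right)^{2}}{22 + \left(-3 + 2\right)^{2}} + 240 = 150 \frac{2 \left(-1\right)^{2}}{22 + \left(-1\right)^{2}} + 240 = 150 \cdot 2 \cdot 1 \frac{1}{22 + 1} + 240 = 150 \cdot 2 \cdot 1 \cdot \frac{1}{23} + 240 = 150 \cdot \frac{2}{23} + 240 = \frac{300}{23} + 240 = \frac{5820}{23}$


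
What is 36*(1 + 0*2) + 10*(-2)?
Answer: 16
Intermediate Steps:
36*(1 + 0*2) + 10*(-2) = 36*(1 + 0) - 20 = 36*1 - 20 = 36 - 20 = 16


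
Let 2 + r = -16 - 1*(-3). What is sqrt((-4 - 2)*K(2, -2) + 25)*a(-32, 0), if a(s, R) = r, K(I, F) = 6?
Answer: -15*I*sqrt(11) ≈ -49.749*I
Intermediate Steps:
r = -15 (r = -2 + (-16 - 1*(-3)) = -2 + (-16 + 3) = -2 - 13 = -15)
a(s, R) = -15
sqrt((-4 - 2)*K(2, -2) + 25)*a(-32, 0) = sqrt((-4 - 2)*6 + 25)*(-15) = sqrt(-6*6 + 25)*(-15) = sqrt(-36 + 25)*(-15) = sqrt(-11)*(-15) = (I*sqrt(11))*(-15) = -15*I*sqrt(11)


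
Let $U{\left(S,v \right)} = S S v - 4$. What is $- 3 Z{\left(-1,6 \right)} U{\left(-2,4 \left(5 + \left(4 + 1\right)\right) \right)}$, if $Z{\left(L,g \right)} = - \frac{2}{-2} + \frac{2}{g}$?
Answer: $-624$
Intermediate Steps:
$Z{\left(L,g \right)} = 1 + \frac{2}{g}$ ($Z{\left(L,g \right)} = \left(-2\right) \left(- \frac{1}{2}\right) + \frac{2}{g} = 1 + \frac{2}{g}$)
$U{\left(S,v \right)} = -4 + v S^{2}$ ($U{\left(S,v \right)} = S^{2} v - 4 = v S^{2} - 4 = -4 + v S^{2}$)
$- 3 Z{\left(-1,6 \right)} U{\left(-2,4 \left(5 + \left(4 + 1\right)\right) \right)} = - 3 \frac{2 + 6}{6} \left(-4 + 4 \left(5 + \left(4 + 1\right)\right) \left(-2\right)^{2}\right) = - 3 \cdot \frac{1}{6} \cdot 8 \left(-4 + 4 \left(5 + 5\right) 4\right) = \left(-3\right) \frac{4}{3} \left(-4 + 4 \cdot 10 \cdot 4\right) = - 4 \left(-4 + 40 \cdot 4\right) = - 4 \left(-4 + 160\right) = \left(-4\right) 156 = -624$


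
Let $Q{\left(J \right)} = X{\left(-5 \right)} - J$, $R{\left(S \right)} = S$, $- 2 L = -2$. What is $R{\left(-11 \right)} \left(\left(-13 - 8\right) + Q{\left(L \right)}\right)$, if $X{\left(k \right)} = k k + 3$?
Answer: $-66$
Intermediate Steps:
$L = 1$ ($L = \left(- \frac{1}{2}\right) \left(-2\right) = 1$)
$X{\left(k \right)} = 3 + k^{2}$ ($X{\left(k \right)} = k^{2} + 3 = 3 + k^{2}$)
$Q{\left(J \right)} = 28 - J$ ($Q{\left(J \right)} = \left(3 + \left(-5\right)^{2}\right) - J = \left(3 + 25\right) - J = 28 - J$)
$R{\left(-11 \right)} \left(\left(-13 - 8\right) + Q{\left(L \right)}\right) = - 11 \left(\left(-13 - 8\right) + \left(28 - 1\right)\right) = - 11 \left(-21 + \left(28 - 1\right)\right) = - 11 \left(-21 + 27\right) = \left(-11\right) 6 = -66$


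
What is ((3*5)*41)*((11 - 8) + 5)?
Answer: 4920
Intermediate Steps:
((3*5)*41)*((11 - 8) + 5) = (15*41)*(3 + 5) = 615*8 = 4920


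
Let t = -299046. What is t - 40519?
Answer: -339565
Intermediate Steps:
t - 40519 = -299046 - 40519 = -339565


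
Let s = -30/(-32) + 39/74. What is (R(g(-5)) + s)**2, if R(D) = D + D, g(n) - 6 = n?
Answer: 4206601/350464 ≈ 12.003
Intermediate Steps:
g(n) = 6 + n
R(D) = 2*D
s = 867/592 (s = -30*(-1/32) + 39*(1/74) = 15/16 + 39/74 = 867/592 ≈ 1.4645)
(R(g(-5)) + s)**2 = (2*(6 - 5) + 867/592)**2 = (2*1 + 867/592)**2 = (2 + 867/592)**2 = (2051/592)**2 = 4206601/350464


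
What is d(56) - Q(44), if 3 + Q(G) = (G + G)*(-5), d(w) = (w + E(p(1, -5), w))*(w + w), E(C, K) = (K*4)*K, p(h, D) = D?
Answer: 1411643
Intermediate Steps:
E(C, K) = 4*K² (E(C, K) = (4*K)*K = 4*K²)
d(w) = 2*w*(w + 4*w²) (d(w) = (w + 4*w²)*(w + w) = (w + 4*w²)*(2*w) = 2*w*(w + 4*w²))
Q(G) = -3 - 10*G (Q(G) = -3 + (G + G)*(-5) = -3 + (2*G)*(-5) = -3 - 10*G)
d(56) - Q(44) = 56²*(2 + 8*56) - (-3 - 10*44) = 3136*(2 + 448) - (-3 - 440) = 3136*450 - 1*(-443) = 1411200 + 443 = 1411643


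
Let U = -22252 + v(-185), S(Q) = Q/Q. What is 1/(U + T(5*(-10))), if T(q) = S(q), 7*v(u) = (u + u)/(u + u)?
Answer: -7/155756 ≈ -4.4942e-5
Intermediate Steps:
S(Q) = 1
v(u) = ⅐ (v(u) = ((u + u)/(u + u))/7 = ((2*u)/((2*u)))/7 = ((2*u)*(1/(2*u)))/7 = (⅐)*1 = ⅐)
T(q) = 1
U = -155763/7 (U = -22252 + ⅐ = -155763/7 ≈ -22252.)
1/(U + T(5*(-10))) = 1/(-155763/7 + 1) = 1/(-155756/7) = -7/155756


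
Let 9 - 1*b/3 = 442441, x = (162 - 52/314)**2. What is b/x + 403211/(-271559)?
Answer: -142886948607485/2739209115584 ≈ -52.164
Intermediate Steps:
x = 645566464/24649 (x = (162 - 52*1/314)**2 = (162 - 26/157)**2 = (25408/157)**2 = 645566464/24649 ≈ 26190.)
b = -1327296 (b = 27 - 3*442441 = 27 - 1327323 = -1327296)
b/x + 403211/(-271559) = -1327296/645566464/24649 + 403211/(-271559) = -1327296*24649/645566464 + 403211*(-1/271559) = -511195611/10086976 - 403211/271559 = -142886948607485/2739209115584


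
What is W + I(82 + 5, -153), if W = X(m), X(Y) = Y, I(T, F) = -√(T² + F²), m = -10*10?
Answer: -100 - 3*√3442 ≈ -276.01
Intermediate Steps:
m = -100
I(T, F) = -√(F² + T²)
W = -100
W + I(82 + 5, -153) = -100 - √((-153)² + (82 + 5)²) = -100 - √(23409 + 87²) = -100 - √(23409 + 7569) = -100 - √30978 = -100 - 3*√3442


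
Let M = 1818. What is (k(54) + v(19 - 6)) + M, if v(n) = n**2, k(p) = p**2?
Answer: 4903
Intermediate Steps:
(k(54) + v(19 - 6)) + M = (54**2 + (19 - 6)**2) + 1818 = (2916 + 13**2) + 1818 = (2916 + 169) + 1818 = 3085 + 1818 = 4903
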